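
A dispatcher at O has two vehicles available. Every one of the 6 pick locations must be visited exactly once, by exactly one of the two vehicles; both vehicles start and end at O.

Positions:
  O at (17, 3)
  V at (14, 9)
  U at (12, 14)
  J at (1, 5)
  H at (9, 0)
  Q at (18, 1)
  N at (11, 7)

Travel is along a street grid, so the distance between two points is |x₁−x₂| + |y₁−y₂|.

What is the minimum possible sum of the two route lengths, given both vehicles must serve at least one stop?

66 — the smallest possible combined total.

There are 2^5 − 1 = 31 ways to divide the 6 stops into two non-empty groups. For each, the best each vehicle can do is its own shortest tour through its group:
  {V} + {U, J, H, Q, N}: 18 + 62 = 80
  {U} + {V, J, H, Q, N}: 32 + 52 = 84
  {V, U} + {J, H, Q, N}: 32 + 48 = 80
  {J} + {V, U, H, Q, N}: 36 + 46 = 82
  {V, J} + {U, H, Q, N}: 44 + 46 = 90
  {U, J} + {V, H, Q, N}: 54 + 36 = 90
  … (31 splits in total)
  {Q} + {V, U, J, H, N}: 6 + 60 = 66  ← best
Best: vehicle 1 O → Q → O = 6; vehicle 2 O → V → U → N → J → H → O = 60; combined 66.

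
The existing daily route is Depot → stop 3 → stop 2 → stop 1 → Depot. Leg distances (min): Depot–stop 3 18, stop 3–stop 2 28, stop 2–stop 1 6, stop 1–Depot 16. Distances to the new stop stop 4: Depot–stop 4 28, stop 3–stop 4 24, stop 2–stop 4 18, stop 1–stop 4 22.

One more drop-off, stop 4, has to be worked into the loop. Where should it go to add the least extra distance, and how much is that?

Minimum extra distance: 14 min, inserting stop 4 between stop 3 and stop 2.

Insertion cost between consecutive stops i–j is d(i,stop 4) + d(stop 4,j) − d(i,j):
  between Depot and stop 3: 28 + 24 − 18 = 34
  between stop 3 and stop 2: 24 + 18 − 28 = 14
  between stop 2 and stop 1: 18 + 22 − 6 = 34
  between stop 1 and Depot: 22 + 28 − 16 = 34
Cheapest insertion is between stop 3 and stop 2, adding 14.
New total = 68 + 14 = 82.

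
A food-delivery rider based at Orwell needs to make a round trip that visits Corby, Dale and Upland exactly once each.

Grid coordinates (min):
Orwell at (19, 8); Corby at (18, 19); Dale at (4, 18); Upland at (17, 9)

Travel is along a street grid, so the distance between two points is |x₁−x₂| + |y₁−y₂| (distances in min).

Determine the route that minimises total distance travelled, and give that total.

With 3 stops there are 3!/2 = 3 distinct round trips (a route and its reverse cost the same).
Orwell → Corby → Dale → Upland → Orwell: 12+15+22+3 = 52
Orwell → Corby → Upland → Dale → Orwell: 12+11+22+25 = 70
Orwell → Dale → Corby → Upland → Orwell: 25+15+11+3 = 54
The minimum is 52.
One optimal route: Orwell → Corby → Dale → Upland → Orwell (or its reverse).

Shortest round trip = 52 min.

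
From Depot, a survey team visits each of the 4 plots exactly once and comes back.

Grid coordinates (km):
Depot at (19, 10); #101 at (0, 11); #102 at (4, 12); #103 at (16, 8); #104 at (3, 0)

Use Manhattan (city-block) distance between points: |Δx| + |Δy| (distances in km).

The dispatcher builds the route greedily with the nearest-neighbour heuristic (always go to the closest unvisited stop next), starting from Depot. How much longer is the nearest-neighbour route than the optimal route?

4 km longer than the optimal tour.

Depot: #103=5, #102=17, #101=20, #104=26 ⇒ #103
#103: #102=16, #101=19, #104=21 ⇒ #102
#102: #101=5, #104=13 ⇒ #101
#101: #104=14 ⇒ #104
NN route Depot → #103 → #102 → #101 → #104 → Depot costs 66.
Optimal: Depot → #102 → #101 → #104 → #103 → Depot costs 62 (by enumerating all 12 distinct tours).
Excess = 66 − 62 = 4.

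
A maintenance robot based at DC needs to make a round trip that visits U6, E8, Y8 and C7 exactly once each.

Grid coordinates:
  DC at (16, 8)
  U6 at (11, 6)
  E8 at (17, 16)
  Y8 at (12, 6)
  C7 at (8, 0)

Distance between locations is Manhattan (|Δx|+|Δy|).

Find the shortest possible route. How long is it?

Shortest round trip = 50.

With 4 stops there are 4!/2 = 12 distinct round trips (a route and its reverse cost the same).
DC - U6 - E8 - Y8 - C7 - DC: 7+16+15+10+16 = 64
DC - U6 - E8 - C7 - Y8 - DC: 7+16+25+10+6 = 64
DC - U6 - Y8 - E8 - C7 - DC: 7+1+15+25+16 = 64
DC - U6 - Y8 - C7 - E8 - DC: 7+1+10+25+9 = 52
DC - U6 - C7 - E8 - Y8 - DC: 7+9+25+15+6 = 62
DC - U6 - C7 - Y8 - E8 - DC: 7+9+10+15+9 = 50
DC - E8 - U6 - Y8 - C7 - DC: 9+16+1+10+16 = 52
DC - E8 - U6 - C7 - Y8 - DC: 9+16+9+10+6 = 50
DC - E8 - Y8 - U6 - C7 - DC: 9+15+1+9+16 = 50
DC - E8 - C7 - U6 - Y8 - DC: 9+25+9+1+6 = 50
DC - Y8 - U6 - E8 - C7 - DC: 6+1+16+25+16 = 64
DC - Y8 - E8 - U6 - C7 - DC: 6+15+16+9+16 = 62
The minimum is 50.
One optimal route: DC → U6 → C7 → Y8 → E8 → DC (or its reverse).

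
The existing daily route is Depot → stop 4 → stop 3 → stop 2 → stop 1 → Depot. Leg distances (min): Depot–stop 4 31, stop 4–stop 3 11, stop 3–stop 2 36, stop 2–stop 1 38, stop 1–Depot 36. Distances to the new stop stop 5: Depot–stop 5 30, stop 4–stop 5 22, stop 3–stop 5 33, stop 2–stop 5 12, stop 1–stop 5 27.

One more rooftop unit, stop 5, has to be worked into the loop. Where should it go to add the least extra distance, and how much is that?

+1 min — insert stop 5 between stop 2 and stop 1.

Insertion cost between consecutive stops i–j is d(i,stop 5) + d(stop 5,j) − d(i,j):
  between Depot and stop 4: 30 + 22 − 31 = 21
  between stop 4 and stop 3: 22 + 33 − 11 = 44
  between stop 3 and stop 2: 33 + 12 − 36 = 9
  between stop 2 and stop 1: 12 + 27 − 38 = 1
  between stop 1 and Depot: 27 + 30 − 36 = 21
Cheapest insertion is between stop 2 and stop 1, adding 1.
New total = 152 + 1 = 153.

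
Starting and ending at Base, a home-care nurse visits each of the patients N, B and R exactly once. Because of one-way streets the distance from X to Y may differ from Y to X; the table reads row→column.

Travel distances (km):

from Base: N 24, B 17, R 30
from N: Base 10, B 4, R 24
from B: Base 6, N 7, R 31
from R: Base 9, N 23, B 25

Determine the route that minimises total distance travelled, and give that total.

Base → N → B → R → Base: 24+4+31+9 = 68
Base → N → R → B → Base: 24+24+25+6 = 79
Base → B → N → R → Base: 17+7+24+9 = 57
Base → B → R → N → Base: 17+31+23+10 = 81
Base → R → N → B → Base: 30+23+4+6 = 63
Base → R → B → N → Base: 30+25+7+10 = 72
The minimum is 57.
One optimal route: Base → B → N → R → Base.

Shortest round trip = 57 km.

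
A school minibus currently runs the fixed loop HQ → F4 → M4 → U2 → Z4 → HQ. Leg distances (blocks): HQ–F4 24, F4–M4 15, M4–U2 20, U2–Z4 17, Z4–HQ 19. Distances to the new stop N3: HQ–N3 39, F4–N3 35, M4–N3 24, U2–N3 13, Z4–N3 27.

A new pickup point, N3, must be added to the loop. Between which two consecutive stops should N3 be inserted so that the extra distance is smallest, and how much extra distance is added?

+17 blocks — insert N3 between M4 and U2.

Insertion cost between consecutive stops i–j is d(i,N3) + d(N3,j) − d(i,j):
  between HQ and F4: 39 + 35 − 24 = 50
  between F4 and M4: 35 + 24 − 15 = 44
  between M4 and U2: 24 + 13 − 20 = 17
  between U2 and Z4: 13 + 27 − 17 = 23
  between Z4 and HQ: 27 + 39 − 19 = 47
Cheapest insertion is between M4 and U2, adding 17.
New total = 95 + 17 = 112.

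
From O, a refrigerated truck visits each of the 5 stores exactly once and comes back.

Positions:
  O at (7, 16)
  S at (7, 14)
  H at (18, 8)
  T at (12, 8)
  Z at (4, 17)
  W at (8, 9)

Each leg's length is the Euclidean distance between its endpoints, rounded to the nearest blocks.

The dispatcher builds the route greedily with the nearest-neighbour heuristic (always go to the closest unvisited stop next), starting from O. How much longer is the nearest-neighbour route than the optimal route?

Excess over optimum: 3 blocks.

O: S=2, Z=3, W=7, T=9, H=14 ⇒ S
S: Z=4, W=5, T=8, H=13 ⇒ Z
Z: W=9, T=12, H=17 ⇒ W
W: T=4, H=10 ⇒ T
T: H=6 ⇒ H
NN route O → S → Z → W → T → H → O costs 39.
Optimal: O → H → T → W → S → Z → O costs 36 (by enumerating all 60 distinct tours).
Excess = 39 − 36 = 3.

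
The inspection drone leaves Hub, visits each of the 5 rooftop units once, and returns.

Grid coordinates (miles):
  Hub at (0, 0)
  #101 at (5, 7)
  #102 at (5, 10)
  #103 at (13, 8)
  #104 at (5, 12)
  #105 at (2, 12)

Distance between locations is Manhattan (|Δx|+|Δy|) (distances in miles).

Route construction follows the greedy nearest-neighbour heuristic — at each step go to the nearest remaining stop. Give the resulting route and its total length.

Total distance 56 miles via the nearest-neighbour route Hub → #101 → #102 → #104 → #105 → #103 → Hub.

Hub → [#101:12 / #105:14 / #102:15 / #104:17 / #103:21] → #101 (12)
#101 → [#102:3 / #104:5 / #105:8 / #103:9] → #102 (3)
#102 → [#104:2 / #105:5 / #103:10] → #104 (2)
#104 → [#105:3 / #103:12] → #105 (3)
#105 → [#103:15] → #103 (15)
Return #103→Hub: 21.
Total = 12 + 3 + 2 + 3 + 15 + 21 = 56.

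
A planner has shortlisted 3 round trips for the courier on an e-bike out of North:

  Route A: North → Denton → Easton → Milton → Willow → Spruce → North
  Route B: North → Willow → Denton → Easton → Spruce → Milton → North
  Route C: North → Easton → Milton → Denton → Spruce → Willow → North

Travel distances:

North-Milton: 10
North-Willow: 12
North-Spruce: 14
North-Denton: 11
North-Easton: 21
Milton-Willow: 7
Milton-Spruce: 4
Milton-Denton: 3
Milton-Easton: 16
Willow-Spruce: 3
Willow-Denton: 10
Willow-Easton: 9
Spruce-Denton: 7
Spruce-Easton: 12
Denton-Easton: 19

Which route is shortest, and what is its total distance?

Shortest is Route C, total 62.

Route A: 11 + 19 + 16 + 7 + 3 + 14 = 70
Route B: 12 + 10 + 19 + 12 + 4 + 10 = 67
Route C: 21 + 16 + 3 + 7 + 3 + 12 = 62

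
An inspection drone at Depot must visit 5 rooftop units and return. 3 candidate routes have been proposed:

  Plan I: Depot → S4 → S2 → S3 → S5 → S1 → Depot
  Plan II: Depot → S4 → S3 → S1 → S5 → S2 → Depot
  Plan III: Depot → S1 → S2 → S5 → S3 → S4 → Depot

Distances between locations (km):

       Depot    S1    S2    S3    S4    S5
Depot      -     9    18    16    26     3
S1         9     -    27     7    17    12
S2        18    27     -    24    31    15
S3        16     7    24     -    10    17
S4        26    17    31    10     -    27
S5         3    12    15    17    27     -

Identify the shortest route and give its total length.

88 km — Plan II is the shortest.

Plan I: 26 + 31 + 24 + 17 + 12 + 9 = 119
Plan II: 26 + 10 + 7 + 12 + 15 + 18 = 88
Plan III: 9 + 27 + 15 + 17 + 10 + 26 = 104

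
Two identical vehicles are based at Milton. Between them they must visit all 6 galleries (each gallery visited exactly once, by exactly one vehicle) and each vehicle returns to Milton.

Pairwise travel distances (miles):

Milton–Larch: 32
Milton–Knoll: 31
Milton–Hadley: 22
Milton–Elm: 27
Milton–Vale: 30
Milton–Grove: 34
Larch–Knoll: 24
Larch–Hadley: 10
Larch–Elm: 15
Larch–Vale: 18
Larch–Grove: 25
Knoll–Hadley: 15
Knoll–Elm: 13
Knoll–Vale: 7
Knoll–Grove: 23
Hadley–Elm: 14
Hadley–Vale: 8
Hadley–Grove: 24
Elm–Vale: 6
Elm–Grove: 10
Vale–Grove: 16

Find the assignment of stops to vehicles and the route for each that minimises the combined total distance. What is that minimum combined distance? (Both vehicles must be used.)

Minimum combined distance: 152 miles.

Check every non-empty split of the stops between the two vehicles; for each half take its own optimal tour:
  {Larch} + {Knoll, Hadley, Elm, Vale, Grove}: 64 + 94 = 158
  {Knoll} + {Larch, Hadley, Elm, Vale, Grove}: 62 + 100 = 162
  {Larch, Knoll} + {Hadley, Elm, Vale, Grove}: 87 + 80 = 167
  {Hadley} + {Larch, Knoll, Elm, Vale, Grove}: 44 + 111 = 155
  {Larch, Hadley} + {Knoll, Elm, Vale, Grove}: 64 + 88 = 152
  {Knoll, Hadley} + {Larch, Elm, Vale, Grove}: 68 + 100 = 168
  … (31 splits in total)
Best: vehicle 1 Milton → Larch → Hadley → Milton = 64; vehicle 2 Milton → Knoll → Vale → Elm → Grove → Milton = 88; combined 152.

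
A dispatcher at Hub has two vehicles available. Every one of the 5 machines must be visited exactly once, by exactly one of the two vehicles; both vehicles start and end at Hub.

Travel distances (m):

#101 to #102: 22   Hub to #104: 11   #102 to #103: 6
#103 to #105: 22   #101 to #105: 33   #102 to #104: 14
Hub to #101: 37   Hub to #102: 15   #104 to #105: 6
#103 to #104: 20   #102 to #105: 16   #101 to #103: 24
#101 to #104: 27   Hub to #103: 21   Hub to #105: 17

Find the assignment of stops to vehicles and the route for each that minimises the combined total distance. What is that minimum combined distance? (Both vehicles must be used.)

Try each way of splitting the stops between the two vehicles (each non-empty) and, for each split, find the best tour for each vehicle:
  {#101} + {#102, #103, #104, #105}: 74 + 60 = 134
  {#102} + {#101, #103, #104, #105}: 30 + 95 = 125
  {#101, #102} + {#103, #104, #105}: 74 + 60 = 134
  {#103} + {#101, #102, #104, #105}: 42 + 87 = 129
  {#101, #103} + {#102, #104, #105}: 82 + 48 = 130
  {#102, #103} + {#101, #104, #105}: 42 + 87 = 129
  … (15 splits in total)
  {#101, #102, #103} + {#104, #105}: 82 + 34 = 116  ← best
Best: vehicle 1 Hub → #101 → #103 → #102 → Hub = 82; vehicle 2 Hub → #104 → #105 → Hub = 34; combined 116.

116 m — the smallest possible combined total.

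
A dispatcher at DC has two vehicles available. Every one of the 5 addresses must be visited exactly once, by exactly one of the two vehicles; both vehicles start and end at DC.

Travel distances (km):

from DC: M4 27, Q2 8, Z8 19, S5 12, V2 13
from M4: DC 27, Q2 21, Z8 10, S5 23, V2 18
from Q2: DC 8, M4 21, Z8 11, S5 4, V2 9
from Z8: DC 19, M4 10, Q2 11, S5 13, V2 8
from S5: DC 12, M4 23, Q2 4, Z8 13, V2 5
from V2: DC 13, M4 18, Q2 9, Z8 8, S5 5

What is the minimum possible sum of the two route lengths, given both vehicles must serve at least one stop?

Minimum combined distance: 78 km.

There are 2^4 − 1 = 15 ways to divide the 5 stops into two non-empty groups. For each, the best each vehicle can do is its own shortest tour through its group:
  {M4} + {Q2, Z8, S5, V2}: 54 + 44 = 98
  {Q2} + {M4, Z8, S5, V2}: 16 + 62 = 78
  {M4, Q2} + {Z8, S5, V2}: 56 + 44 = 100
  {Z8} + {M4, Q2, S5, V2}: 38 + 62 = 100
  {M4, Z8} + {Q2, S5, V2}: 56 + 30 = 86
  {Q2, Z8} + {M4, S5, V2}: 38 + 62 = 100
  … (15 splits in total)
Best: vehicle 1 DC → Q2 → DC = 16; vehicle 2 DC → M4 → Z8 → V2 → S5 → DC = 62; combined 78.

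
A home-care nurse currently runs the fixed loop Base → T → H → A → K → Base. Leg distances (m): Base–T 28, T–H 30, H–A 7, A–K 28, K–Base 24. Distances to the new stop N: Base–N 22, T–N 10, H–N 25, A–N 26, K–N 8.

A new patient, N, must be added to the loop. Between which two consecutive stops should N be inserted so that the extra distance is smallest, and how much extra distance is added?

Adding 4 m by placing N on the Base–T leg.

Insertion cost between consecutive stops i–j is d(i,N) + d(N,j) − d(i,j):
  between Base and T: 22 + 10 − 28 = 4
  between T and H: 10 + 25 − 30 = 5
  between H and A: 25 + 26 − 7 = 44
  between A and K: 26 + 8 − 28 = 6
  between K and Base: 8 + 22 − 24 = 6
Cheapest insertion is between Base and T, adding 4.
New total = 117 + 4 = 121.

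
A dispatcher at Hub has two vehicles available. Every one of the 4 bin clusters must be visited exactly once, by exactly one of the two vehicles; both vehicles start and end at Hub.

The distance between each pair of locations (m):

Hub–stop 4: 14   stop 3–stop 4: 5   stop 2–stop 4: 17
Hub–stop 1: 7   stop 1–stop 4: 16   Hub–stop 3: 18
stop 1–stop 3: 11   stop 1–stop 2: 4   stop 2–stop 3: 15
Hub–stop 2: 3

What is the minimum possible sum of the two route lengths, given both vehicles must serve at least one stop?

Try each way of splitting the stops between the two vehicles (each non-empty) and, for each split, find the best tour for each vehicle:
  {stop 1} + {stop 2, stop 3, stop 4}: 14 + 37 = 51
  {stop 2} + {stop 1, stop 3, stop 4}: 6 + 37 = 43
  {stop 1, stop 2} + {stop 3, stop 4}: 14 + 37 = 51
  {stop 3} + {stop 1, stop 2, stop 4}: 36 + 37 = 73
  {stop 1, stop 3} + {stop 2, stop 4}: 36 + 34 = 70
  {stop 2, stop 3} + {stop 1, stop 4}: 36 + 37 = 73
  … (7 splits in total)
Best: vehicle 1 Hub → stop 2 → Hub = 6; vehicle 2 Hub → stop 1 → stop 3 → stop 4 → Hub = 37; combined 43.

43 m — the smallest possible combined total.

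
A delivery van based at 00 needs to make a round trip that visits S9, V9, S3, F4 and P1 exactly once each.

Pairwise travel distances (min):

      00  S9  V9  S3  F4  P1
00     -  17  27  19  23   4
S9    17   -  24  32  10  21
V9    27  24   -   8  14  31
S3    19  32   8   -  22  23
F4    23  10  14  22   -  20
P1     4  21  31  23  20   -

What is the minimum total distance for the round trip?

76 min — the shortest possible round trip.

With 5 stops there are 5!/2 = 60 distinct round trips (a route and its reverse cost the same).
00-S9-V9-S3-F4-P1-00: 17+24+8+22+20+4 = 95
00-S9-V9-S3-P1-F4-00: 17+24+8+23+20+23 = 115
00-S9-V9-F4-S3-P1-00: 17+24+14+22+23+4 = 104
00-S9-V9-F4-P1-S3-00: 17+24+14+20+23+19 = 117
00-S9-V9-P1-S3-F4-00: 17+24+31+23+22+23 = 140
00-S9-V9-P1-F4-S3-00: 17+24+31+20+22+19 = 133
00-S9-S3-V9-F4-P1-00: 17+32+8+14+20+4 = 95
00-S9-S3-V9-P1-F4-00: 17+32+8+31+20+23 = 131
00-S9-S3-F4-V9-P1-00: 17+32+22+14+31+4 = 120
00-S9-S3-F4-P1-V9-00: 17+32+22+20+31+27 = 149
00-S9-S3-P1-V9-F4-00: 17+32+23+31+14+23 = 140
00-S9-S3-P1-F4-V9-00: 17+32+23+20+14+27 = 133
00-S9-F4-V9-S3-P1-00: 17+10+14+8+23+4 = 76
00-S9-F4-V9-P1-S3-00: 17+10+14+31+23+19 = 114
… (46 more)
The minimum is 76.
One optimal route: 00 → S9 → F4 → V9 → S3 → P1 → 00 (or its reverse).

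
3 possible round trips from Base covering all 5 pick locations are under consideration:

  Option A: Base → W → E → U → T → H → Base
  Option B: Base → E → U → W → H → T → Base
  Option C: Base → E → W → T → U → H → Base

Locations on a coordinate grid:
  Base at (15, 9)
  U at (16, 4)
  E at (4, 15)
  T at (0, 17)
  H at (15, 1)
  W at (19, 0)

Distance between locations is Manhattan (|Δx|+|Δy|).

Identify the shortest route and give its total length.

Shortest is Option B, total 106.

Option A: 13 + 30 + 23 + 29 + 31 + 8 = 134
Option B: 17 + 23 + 7 + 5 + 31 + 23 = 106
Option C: 17 + 30 + 36 + 29 + 4 + 8 = 124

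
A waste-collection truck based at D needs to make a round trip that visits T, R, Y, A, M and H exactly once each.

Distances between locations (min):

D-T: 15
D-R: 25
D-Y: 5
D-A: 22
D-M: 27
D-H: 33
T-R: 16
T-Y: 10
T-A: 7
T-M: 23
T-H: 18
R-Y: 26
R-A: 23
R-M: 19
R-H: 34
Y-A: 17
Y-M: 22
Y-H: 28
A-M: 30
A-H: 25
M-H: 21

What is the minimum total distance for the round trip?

With 6 stops there are 6!/2 = 360 distinct round trips (a route and its reverse cost the same).
D → T → R → Y → A → M → H → D: 15+16+26+17+30+21+33 = 158
D → T → R → Y → A → H → M → D: 15+16+26+17+25+21+27 = 147
D → T → R → Y → M → A → H → D: 15+16+26+22+30+25+33 = 167
D → T → R → Y → M → H → A → D: 15+16+26+22+21+25+22 = 147
D → T → R → Y → H → A → M → D: 15+16+26+28+25+30+27 = 167
D → T → R → Y → H → M → A → D: 15+16+26+28+21+30+22 = 158
D → T → R → A → Y → M → H → D: 15+16+23+17+22+21+33 = 147
D → T → R → A → Y → H → M → D: 15+16+23+17+28+21+27 = 147
… (352 more)
D → R → M → H → T → A → Y → D: 25+19+21+18+7+17+5 = 112  ← best
The minimum is 112.
One optimal route: D → R → M → H → T → A → Y → D (or its reverse).

Minimum total distance: 112 min.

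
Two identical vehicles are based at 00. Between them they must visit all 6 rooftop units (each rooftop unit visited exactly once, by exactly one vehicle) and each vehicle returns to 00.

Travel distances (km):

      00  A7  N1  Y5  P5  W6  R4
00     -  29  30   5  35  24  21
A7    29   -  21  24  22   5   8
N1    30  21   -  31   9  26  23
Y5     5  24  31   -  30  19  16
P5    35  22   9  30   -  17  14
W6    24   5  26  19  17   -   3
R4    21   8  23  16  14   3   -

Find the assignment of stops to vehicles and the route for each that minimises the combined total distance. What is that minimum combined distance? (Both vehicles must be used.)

Check every non-empty split of the stops between the two vehicles; for each half take its own optimal tour:
  {A7} + {N1, Y5, P5, W6, R4}: 58 + 80 = 138
  {N1} + {A7, Y5, P5, W6, R4}: 60 + 86 = 146
  {A7, N1} + {Y5, P5, W6, R4}: 80 + 76 = 156
  {Y5} + {A7, N1, P5, W6, R4}: 10 + 90 = 100
  {A7, Y5} + {N1, P5, W6, R4}: 58 + 80 = 138
  {N1, Y5} + {A7, P5, W6, R4}: 66 + 86 = 152
  … (31 splits in total)
Best: vehicle 1 00 → Y5 → 00 = 10; vehicle 2 00 → A7 → W6 → R4 → P5 → N1 → 00 = 90; combined 100.

Minimum combined distance: 100 km.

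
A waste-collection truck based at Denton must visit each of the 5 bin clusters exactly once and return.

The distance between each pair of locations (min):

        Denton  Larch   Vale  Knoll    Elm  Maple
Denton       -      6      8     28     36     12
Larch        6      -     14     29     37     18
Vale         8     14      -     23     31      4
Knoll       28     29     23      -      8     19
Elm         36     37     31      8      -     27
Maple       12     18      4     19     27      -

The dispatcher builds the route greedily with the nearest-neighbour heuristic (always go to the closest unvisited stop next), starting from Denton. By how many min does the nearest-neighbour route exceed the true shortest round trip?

5 min longer than the optimal tour.

Denton: Larch=6, Vale=8, Maple=12, Knoll=28, Elm=36 ⇒ Larch
Larch: Vale=14, Maple=18, Knoll=29, Elm=37 ⇒ Vale
Vale: Maple=4, Knoll=23, Elm=31 ⇒ Maple
Maple: Knoll=19, Elm=27 ⇒ Knoll
Knoll: Elm=8 ⇒ Elm
NN route Denton → Larch → Vale → Maple → Knoll → Elm → Denton costs 87.
Optimal: Denton → Larch → Knoll → Elm → Maple → Vale → Denton costs 82 (by enumerating all 60 distinct tours).
Excess = 87 − 82 = 5.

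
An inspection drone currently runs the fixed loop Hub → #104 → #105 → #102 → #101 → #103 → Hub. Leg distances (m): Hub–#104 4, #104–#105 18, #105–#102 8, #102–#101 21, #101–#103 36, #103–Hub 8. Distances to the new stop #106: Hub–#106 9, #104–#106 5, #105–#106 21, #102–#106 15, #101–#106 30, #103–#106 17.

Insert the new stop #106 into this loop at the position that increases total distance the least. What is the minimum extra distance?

Insertion cost between consecutive stops i–j is d(i,#106) + d(#106,j) − d(i,j):
  between Hub and #104: 9 + 5 − 4 = 10
  between #104 and #105: 5 + 21 − 18 = 8
  between #105 and #102: 21 + 15 − 8 = 28
  between #102 and #101: 15 + 30 − 21 = 24
  between #101 and #103: 30 + 17 − 36 = 11
  between #103 and Hub: 17 + 9 − 8 = 18
Cheapest insertion is between #104 and #105, adding 8.
New total = 95 + 8 = 103.

Minimum extra distance: 8 m, inserting #106 between #104 and #105.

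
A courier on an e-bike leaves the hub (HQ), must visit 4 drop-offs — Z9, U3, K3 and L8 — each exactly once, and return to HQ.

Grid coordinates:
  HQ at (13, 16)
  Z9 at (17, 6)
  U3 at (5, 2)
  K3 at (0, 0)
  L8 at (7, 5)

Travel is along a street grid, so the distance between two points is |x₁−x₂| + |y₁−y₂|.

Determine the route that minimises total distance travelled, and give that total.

66 — the shortest possible round trip.

There are 12 distinct closed tours to check (reversals are equivalent).
HQ - Z9 - U3 - K3 - L8 - HQ: 14+16+7+12+17 = 66
HQ - Z9 - U3 - L8 - K3 - HQ: 14+16+5+12+29 = 76
HQ - Z9 - K3 - U3 - L8 - HQ: 14+23+7+5+17 = 66
HQ - Z9 - K3 - L8 - U3 - HQ: 14+23+12+5+22 = 76
HQ - Z9 - L8 - U3 - K3 - HQ: 14+11+5+7+29 = 66
HQ - Z9 - L8 - K3 - U3 - HQ: 14+11+12+7+22 = 66
HQ - U3 - Z9 - K3 - L8 - HQ: 22+16+23+12+17 = 90
HQ - U3 - Z9 - L8 - K3 - HQ: 22+16+11+12+29 = 90
HQ - U3 - K3 - Z9 - L8 - HQ: 22+7+23+11+17 = 80
HQ - U3 - L8 - Z9 - K3 - HQ: 22+5+11+23+29 = 90
HQ - K3 - Z9 - U3 - L8 - HQ: 29+23+16+5+17 = 90
HQ - K3 - U3 - Z9 - L8 - HQ: 29+7+16+11+17 = 80
The minimum is 66.
One optimal route: HQ → Z9 → U3 → K3 → L8 → HQ (or its reverse).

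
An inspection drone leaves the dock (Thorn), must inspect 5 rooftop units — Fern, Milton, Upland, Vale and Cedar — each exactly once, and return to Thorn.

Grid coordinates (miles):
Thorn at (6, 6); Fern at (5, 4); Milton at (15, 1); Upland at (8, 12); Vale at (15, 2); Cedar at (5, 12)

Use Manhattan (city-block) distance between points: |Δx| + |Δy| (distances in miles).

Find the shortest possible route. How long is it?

With 5 stops there are 5!/2 = 60 distinct round trips (a route and its reverse cost the same).
Thorn-Fern-Milton-Upland-Vale-Cedar-Thorn: 3+13+18+17+20+7 = 78
Thorn-Fern-Milton-Upland-Cedar-Vale-Thorn: 3+13+18+3+20+13 = 70
Thorn-Fern-Milton-Vale-Upland-Cedar-Thorn: 3+13+1+17+3+7 = 44
Thorn-Fern-Milton-Vale-Cedar-Upland-Thorn: 3+13+1+20+3+8 = 48
Thorn-Fern-Milton-Cedar-Upland-Vale-Thorn: 3+13+21+3+17+13 = 70
Thorn-Fern-Milton-Cedar-Vale-Upland-Thorn: 3+13+21+20+17+8 = 82
Thorn-Fern-Upland-Milton-Vale-Cedar-Thorn: 3+11+18+1+20+7 = 60
Thorn-Fern-Upland-Milton-Cedar-Vale-Thorn: 3+11+18+21+20+13 = 86
Thorn-Fern-Upland-Vale-Milton-Cedar-Thorn: 3+11+17+1+21+7 = 60
Thorn-Fern-Upland-Vale-Cedar-Milton-Thorn: 3+11+17+20+21+14 = 86
Thorn-Fern-Upland-Cedar-Milton-Vale-Thorn: 3+11+3+21+1+13 = 52
Thorn-Fern-Upland-Cedar-Vale-Milton-Thorn: 3+11+3+20+1+14 = 52
Thorn-Fern-Vale-Milton-Upland-Cedar-Thorn: 3+12+1+18+3+7 = 44
Thorn-Fern-Vale-Milton-Cedar-Upland-Thorn: 3+12+1+21+3+8 = 48
… (46 more)
The minimum is 44.
One optimal route: Thorn → Fern → Milton → Vale → Upland → Cedar → Thorn (or its reverse).

44 miles — the shortest possible round trip.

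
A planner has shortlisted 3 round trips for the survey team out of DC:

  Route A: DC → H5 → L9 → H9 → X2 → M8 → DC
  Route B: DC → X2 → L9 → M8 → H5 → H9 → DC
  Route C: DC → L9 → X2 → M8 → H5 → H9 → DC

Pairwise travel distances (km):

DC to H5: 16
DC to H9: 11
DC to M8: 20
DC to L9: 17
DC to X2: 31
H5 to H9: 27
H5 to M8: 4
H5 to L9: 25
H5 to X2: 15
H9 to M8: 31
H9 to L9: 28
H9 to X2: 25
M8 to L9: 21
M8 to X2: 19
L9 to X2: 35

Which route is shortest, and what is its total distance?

Route A: 16 + 25 + 28 + 25 + 19 + 20 = 133
Route B: 31 + 35 + 21 + 4 + 27 + 11 = 129
Route C: 17 + 35 + 19 + 4 + 27 + 11 = 113

113 km — Route C is the shortest.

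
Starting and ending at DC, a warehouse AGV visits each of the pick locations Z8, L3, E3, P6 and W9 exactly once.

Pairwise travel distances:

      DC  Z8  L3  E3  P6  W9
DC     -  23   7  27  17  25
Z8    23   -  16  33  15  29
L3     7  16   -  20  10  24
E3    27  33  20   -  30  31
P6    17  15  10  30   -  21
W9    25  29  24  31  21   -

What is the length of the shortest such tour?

DC - Z8 - L3 - E3 - P6 - W9 - DC: 23+16+20+30+21+25 = 135
DC - Z8 - L3 - E3 - W9 - P6 - DC: 23+16+20+31+21+17 = 128
DC - Z8 - L3 - P6 - E3 - W9 - DC: 23+16+10+30+31+25 = 135
DC - Z8 - L3 - P6 - W9 - E3 - DC: 23+16+10+21+31+27 = 128
DC - Z8 - L3 - W9 - E3 - P6 - DC: 23+16+24+31+30+17 = 141
DC - Z8 - L3 - W9 - P6 - E3 - DC: 23+16+24+21+30+27 = 141
DC - Z8 - E3 - L3 - P6 - W9 - DC: 23+33+20+10+21+25 = 132
DC - Z8 - E3 - L3 - W9 - P6 - DC: 23+33+20+24+21+17 = 138
DC - Z8 - E3 - P6 - L3 - W9 - DC: 23+33+30+10+24+25 = 145
DC - Z8 - E3 - P6 - W9 - L3 - DC: 23+33+30+21+24+7 = 138
DC - Z8 - E3 - W9 - L3 - P6 - DC: 23+33+31+24+10+17 = 138
DC - Z8 - E3 - W9 - P6 - L3 - DC: 23+33+31+21+10+7 = 125
DC - Z8 - P6 - L3 - E3 - W9 - DC: 23+15+10+20+31+25 = 124
DC - Z8 - P6 - L3 - W9 - E3 - DC: 23+15+10+24+31+27 = 130
… (46 more)
DC - Z8 - P6 - W9 - E3 - L3 - DC: 23+15+21+31+20+7 = 117  ← best
The minimum is 117.
One optimal route: DC → Z8 → P6 → W9 → E3 → L3 → DC (or its reverse).

Minimum total distance: 117.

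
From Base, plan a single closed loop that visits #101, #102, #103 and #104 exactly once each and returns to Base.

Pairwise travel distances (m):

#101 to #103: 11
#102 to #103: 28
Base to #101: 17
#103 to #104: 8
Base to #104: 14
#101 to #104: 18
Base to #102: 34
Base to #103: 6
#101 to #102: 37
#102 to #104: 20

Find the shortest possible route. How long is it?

Minimum total distance: 88 m.

With 4 stops there are 4!/2 = 12 distinct round trips (a route and its reverse cost the same).
Base-#101-#102-#103-#104-Base: 17+37+28+8+14 = 104
Base-#101-#102-#104-#103-Base: 17+37+20+8+6 = 88
Base-#101-#103-#102-#104-Base: 17+11+28+20+14 = 90
Base-#101-#103-#104-#102-Base: 17+11+8+20+34 = 90
Base-#101-#104-#102-#103-Base: 17+18+20+28+6 = 89
Base-#101-#104-#103-#102-Base: 17+18+8+28+34 = 105
Base-#102-#101-#103-#104-Base: 34+37+11+8+14 = 104
Base-#102-#101-#104-#103-Base: 34+37+18+8+6 = 103
Base-#102-#103-#101-#104-Base: 34+28+11+18+14 = 105
Base-#102-#104-#101-#103-Base: 34+20+18+11+6 = 89
Base-#103-#101-#102-#104-Base: 6+11+37+20+14 = 88
Base-#103-#102-#101-#104-Base: 6+28+37+18+14 = 103
The minimum is 88.
One optimal route: Base → #101 → #102 → #104 → #103 → Base (or its reverse).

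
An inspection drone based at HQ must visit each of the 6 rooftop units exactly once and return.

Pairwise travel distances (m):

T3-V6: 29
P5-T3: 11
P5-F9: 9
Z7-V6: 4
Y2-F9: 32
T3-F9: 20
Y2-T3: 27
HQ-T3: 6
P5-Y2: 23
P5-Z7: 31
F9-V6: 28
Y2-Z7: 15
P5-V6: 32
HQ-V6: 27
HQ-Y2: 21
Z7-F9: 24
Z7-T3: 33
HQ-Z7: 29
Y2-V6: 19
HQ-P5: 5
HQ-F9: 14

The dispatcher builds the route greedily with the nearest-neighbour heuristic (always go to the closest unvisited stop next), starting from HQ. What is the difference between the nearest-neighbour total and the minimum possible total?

HQ: P5=5, T3=6, F9=14, Y2=21, V6=27, Z7=29 ⇒ P5
P5: F9=9, T3=11, Y2=23, Z7=31, V6=32 ⇒ F9
F9: T3=20, Z7=24, V6=28, Y2=32 ⇒ T3
T3: Y2=27, V6=29, Z7=33 ⇒ Y2
Y2: Z7=15, V6=19 ⇒ Z7
Z7: V6=4 ⇒ V6
NN route HQ → P5 → F9 → T3 → Y2 → Z7 → V6 → HQ costs 107.
Optimal: HQ → P5 → F9 → Z7 → V6 → Y2 → T3 → HQ costs 94 (by enumerating all 360 distinct tours).
Excess = 107 − 94 = 13.

Excess over optimum: 13 m.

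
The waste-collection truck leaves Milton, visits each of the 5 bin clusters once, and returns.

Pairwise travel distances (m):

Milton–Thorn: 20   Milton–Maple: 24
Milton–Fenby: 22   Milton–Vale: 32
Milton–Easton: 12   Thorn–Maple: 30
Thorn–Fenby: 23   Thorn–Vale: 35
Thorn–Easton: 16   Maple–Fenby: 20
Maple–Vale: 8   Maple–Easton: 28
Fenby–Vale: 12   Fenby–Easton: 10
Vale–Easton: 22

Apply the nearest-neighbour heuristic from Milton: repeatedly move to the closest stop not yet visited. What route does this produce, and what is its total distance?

Total distance 92 m via the nearest-neighbour route Milton → Easton → Fenby → Vale → Maple → Thorn → Milton.

At Milton the remaining stops are Easton 12, Thorn 20, Fenby 22, Maple 24, Vale 32; go to Easton.
At Easton the remaining stops are Fenby 10, Thorn 16, Vale 22, Maple 28; go to Fenby.
At Fenby the remaining stops are Vale 12, Maple 20, Thorn 23; go to Vale.
At Vale the remaining stops are Maple 8, Thorn 35; go to Maple.
At Maple the remaining stops are Thorn 30; go to Thorn.
Return Thorn→Milton: 20.
Total = 12 + 10 + 12 + 8 + 30 + 20 = 92.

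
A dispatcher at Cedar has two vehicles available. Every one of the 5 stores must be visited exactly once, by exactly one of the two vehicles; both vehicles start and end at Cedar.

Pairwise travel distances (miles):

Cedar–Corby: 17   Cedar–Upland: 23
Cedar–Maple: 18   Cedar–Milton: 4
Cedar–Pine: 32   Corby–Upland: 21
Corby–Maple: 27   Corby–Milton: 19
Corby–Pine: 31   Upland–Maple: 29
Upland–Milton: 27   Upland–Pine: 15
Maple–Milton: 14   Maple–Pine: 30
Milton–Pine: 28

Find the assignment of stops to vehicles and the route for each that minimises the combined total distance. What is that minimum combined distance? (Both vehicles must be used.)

Minimum combined distance: 109 miles.

Try each way of splitting the stops between the two vehicles (each non-empty) and, for each split, find the best tour for each vehicle:
  {Corby} + {Upland, Maple, Milton, Pine}: 34 + 86 = 120
  {Upland} + {Corby, Maple, Milton, Pine}: 46 + 96 = 142
  {Corby, Upland} + {Maple, Milton, Pine}: 61 + 80 = 141
  {Maple} + {Corby, Upland, Milton, Pine}: 36 + 85 = 121
  {Corby, Maple} + {Upland, Milton, Pine}: 62 + 70 = 132
  {Upland, Maple} + {Corby, Milton, Pine}: 70 + 80 = 150
  … (15 splits in total)
  {Milton} + {Corby, Upland, Maple, Pine}: 8 + 101 = 109  ← best
Best: vehicle 1 Cedar → Milton → Cedar = 8; vehicle 2 Cedar → Corby → Upland → Pine → Maple → Cedar = 101; combined 109.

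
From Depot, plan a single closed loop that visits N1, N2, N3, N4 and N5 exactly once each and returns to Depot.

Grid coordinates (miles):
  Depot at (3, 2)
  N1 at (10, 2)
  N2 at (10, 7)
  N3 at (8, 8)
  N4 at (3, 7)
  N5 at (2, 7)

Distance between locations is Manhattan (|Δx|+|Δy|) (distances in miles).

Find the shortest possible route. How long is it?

Minimum total distance: 28 miles.

With 5 stops there are 5!/2 = 60 distinct round trips (a route and its reverse cost the same).
Depot→N1→N2→N3→N4→N5→Depot: 7+5+3+6+1+6 = 28
Depot→N1→N2→N3→N5→N4→Depot: 7+5+3+7+1+5 = 28
Depot→N1→N2→N4→N3→N5→Depot: 7+5+7+6+7+6 = 38
Depot→N1→N2→N4→N5→N3→Depot: 7+5+7+1+7+11 = 38
Depot→N1→N2→N5→N3→N4→Depot: 7+5+8+7+6+5 = 38
Depot→N1→N2→N5→N4→N3→Depot: 7+5+8+1+6+11 = 38
Depot→N1→N3→N2→N4→N5→Depot: 7+8+3+7+1+6 = 32
Depot→N1→N3→N2→N5→N4→Depot: 7+8+3+8+1+5 = 32
Depot→N1→N3→N4→N2→N5→Depot: 7+8+6+7+8+6 = 42
Depot→N1→N3→N4→N5→N2→Depot: 7+8+6+1+8+12 = 42
Depot→N1→N3→N5→N2→N4→Depot: 7+8+7+8+7+5 = 42
Depot→N1→N3→N5→N4→N2→Depot: 7+8+7+1+7+12 = 42
Depot→N1→N4→N2→N3→N5→Depot: 7+12+7+3+7+6 = 42
Depot→N1→N4→N2→N5→N3→Depot: 7+12+7+8+7+11 = 52
… (46 more)
The minimum is 28.
One optimal route: Depot → N1 → N2 → N3 → N4 → N5 → Depot (or its reverse).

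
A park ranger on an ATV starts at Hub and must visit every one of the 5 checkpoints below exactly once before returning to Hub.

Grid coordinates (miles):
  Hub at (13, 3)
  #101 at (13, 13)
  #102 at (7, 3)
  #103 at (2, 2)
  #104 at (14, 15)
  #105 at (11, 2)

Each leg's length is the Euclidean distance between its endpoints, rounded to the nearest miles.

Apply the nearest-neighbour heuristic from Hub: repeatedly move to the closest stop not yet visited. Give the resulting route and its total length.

From Hub: distances to unvisited — #105=2, #102=6, #101=10, #103=11, #104=12. Nearest is #105 (2).
From #105: distances to unvisited — #102=4, #103=9, #101=11, #104=13. Nearest is #102 (4).
From #102: distances to unvisited — #103=5, #101=12, #104=14. Nearest is #103 (5).
From #103: distances to unvisited — #101=16, #104=18. Nearest is #101 (16).
From #101: distances to unvisited — #104=2. Nearest is #104 (2).
Return #104→Hub: 12.
Total = 2 + 4 + 5 + 16 + 2 + 12 = 41.

41 miles along Hub → #105 → #102 → #103 → #101 → #104 → Hub.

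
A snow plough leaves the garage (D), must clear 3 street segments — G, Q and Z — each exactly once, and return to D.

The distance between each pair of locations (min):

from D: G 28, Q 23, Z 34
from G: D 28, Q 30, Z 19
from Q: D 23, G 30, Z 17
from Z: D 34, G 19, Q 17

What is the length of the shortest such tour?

Shortest round trip = 87 min.

D → G → Q → Z → D: 28+30+17+34 = 109
D → G → Z → Q → D: 28+19+17+23 = 87
D → Q → G → Z → D: 23+30+19+34 = 106
The minimum is 87.
One optimal route: D → G → Z → Q → D (or its reverse).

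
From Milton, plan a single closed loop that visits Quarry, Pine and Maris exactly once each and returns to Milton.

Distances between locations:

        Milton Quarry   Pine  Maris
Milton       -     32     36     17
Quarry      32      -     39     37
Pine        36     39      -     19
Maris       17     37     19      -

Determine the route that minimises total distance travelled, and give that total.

Milton-Quarry-Pine-Maris-Milton: 32+39+19+17 = 107
Milton-Quarry-Maris-Pine-Milton: 32+37+19+36 = 124
Milton-Pine-Quarry-Maris-Milton: 36+39+37+17 = 129
The minimum is 107.
One optimal route: Milton → Quarry → Pine → Maris → Milton (or its reverse).

Shortest round trip = 107.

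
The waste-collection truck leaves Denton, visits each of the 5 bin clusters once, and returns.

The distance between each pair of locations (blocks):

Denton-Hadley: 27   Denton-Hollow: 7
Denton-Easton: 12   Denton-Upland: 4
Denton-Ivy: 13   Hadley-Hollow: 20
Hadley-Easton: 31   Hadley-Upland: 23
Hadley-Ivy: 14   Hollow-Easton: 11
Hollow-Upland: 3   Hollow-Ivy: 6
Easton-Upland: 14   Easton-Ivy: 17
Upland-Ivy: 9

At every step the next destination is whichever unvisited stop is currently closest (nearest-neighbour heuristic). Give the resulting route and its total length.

Denton → [Upland:4 / Hollow:7 / Easton:12 / Ivy:13 / Hadley:27] → Upland (4)
Upland → [Hollow:3 / Ivy:9 / Easton:14 / Hadley:23] → Hollow (3)
Hollow → [Ivy:6 / Easton:11 / Hadley:20] → Ivy (6)
Ivy → [Hadley:14 / Easton:17] → Hadley (14)
Hadley → [Easton:31] → Easton (31)
Return Easton→Denton: 12.
Total = 4 + 3 + 6 + 14 + 31 + 12 = 70.

70 blocks along Denton → Upland → Hollow → Ivy → Hadley → Easton → Denton.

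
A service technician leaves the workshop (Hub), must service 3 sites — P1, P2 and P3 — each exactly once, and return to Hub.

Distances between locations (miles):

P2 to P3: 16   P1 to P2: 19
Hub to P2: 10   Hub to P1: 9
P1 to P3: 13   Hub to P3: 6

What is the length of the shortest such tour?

There are 3 distinct closed tours to check (reversals are equivalent).
Hub→P1→P2→P3→Hub: 9+19+16+6 = 50
Hub→P1→P3→P2→Hub: 9+13+16+10 = 48
Hub→P2→P1→P3→Hub: 10+19+13+6 = 48
The minimum is 48.
One optimal route: Hub → P1 → P3 → P2 → Hub (or its reverse).

Shortest round trip = 48 miles.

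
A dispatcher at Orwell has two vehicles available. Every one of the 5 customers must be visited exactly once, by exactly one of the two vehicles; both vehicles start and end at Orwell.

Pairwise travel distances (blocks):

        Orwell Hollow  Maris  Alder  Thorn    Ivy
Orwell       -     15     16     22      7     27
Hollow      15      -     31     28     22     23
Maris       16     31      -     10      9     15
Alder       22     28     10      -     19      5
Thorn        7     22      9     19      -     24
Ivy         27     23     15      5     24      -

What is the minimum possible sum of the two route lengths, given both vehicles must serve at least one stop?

Minimum combined distance: 83 blocks.

Try each way of splitting the stops between the two vehicles (each non-empty) and, for each split, find the best tour for each vehicle:
  {Hollow} + {Maris, Alder, Thorn, Ivy}: 30 + 58 = 88
  {Maris} + {Hollow, Alder, Thorn, Ivy}: 32 + 69 = 101
  {Hollow, Maris} + {Alder, Thorn, Ivy}: 62 + 58 = 120
  {Alder} + {Hollow, Maris, Thorn, Ivy}: 44 + 69 = 113
  {Hollow, Alder} + {Maris, Thorn, Ivy}: 65 + 58 = 123
  {Maris, Alder} + {Hollow, Thorn, Ivy}: 48 + 69 = 117
  … (15 splits in total)
  {Thorn} + {Hollow, Maris, Alder, Ivy}: 14 + 69 = 83  ← best
Best: vehicle 1 Orwell → Thorn → Orwell = 14; vehicle 2 Orwell → Hollow → Ivy → Alder → Maris → Orwell = 69; combined 83.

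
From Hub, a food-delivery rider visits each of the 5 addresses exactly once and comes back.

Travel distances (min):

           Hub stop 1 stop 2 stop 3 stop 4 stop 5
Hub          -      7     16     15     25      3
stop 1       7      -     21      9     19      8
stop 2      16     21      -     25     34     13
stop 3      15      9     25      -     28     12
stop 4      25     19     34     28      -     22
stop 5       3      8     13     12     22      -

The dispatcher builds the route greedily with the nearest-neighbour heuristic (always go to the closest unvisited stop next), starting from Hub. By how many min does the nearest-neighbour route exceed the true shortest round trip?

From Hub: stop 5=3, stop 1=7, stop 3=15, stop 2=16, stop 4=25 → choose stop 5 (3).
From stop 5: stop 1=8, stop 3=12, stop 2=13, stop 4=22 → choose stop 1 (8).
From stop 1: stop 3=9, stop 4=19, stop 2=21 → choose stop 3 (9).
From stop 3: stop 2=25, stop 4=28 → choose stop 2 (25).
From stop 2: stop 4=34 → choose stop 4 (34).
NN route Hub → stop 5 → stop 1 → stop 3 → stop 2 → stop 4 → Hub costs 104.
Optimal: Hub → stop 2 → stop 4 → stop 1 → stop 3 → stop 5 → Hub costs 93 (by enumerating all 60 distinct tours).
Excess = 104 − 93 = 11.

Excess over optimum: 11 min.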